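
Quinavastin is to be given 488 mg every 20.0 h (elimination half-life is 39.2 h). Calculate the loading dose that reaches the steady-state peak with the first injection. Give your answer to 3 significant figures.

k = ln 2 / 39.2 = 0.01768 h⁻¹
Accumulation ratio R = 1 / (1 − e^(−kτ)) = 1 / (1 − e^(−0.01768×20.0)) = 1 / (1 − 0.7021) = 3.357
Loading dose = maintenance dose × R = 488 × 3.357 ≈ 1640 mg

1640 mg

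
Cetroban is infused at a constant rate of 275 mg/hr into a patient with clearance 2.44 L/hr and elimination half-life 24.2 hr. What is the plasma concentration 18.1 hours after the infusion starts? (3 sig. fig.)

45.6 mg/L

Css = rate / CL = 275 / 2.44 = 112.7 mg/L
k = ln 2 / 24.2 = 0.02864 hr⁻¹
C(t) = Css (1 − e^(−kt)) = 112.7 × (1 − e^(−0.5184)) = 112.7 × 0.4045 ≈ 45.6 mg/L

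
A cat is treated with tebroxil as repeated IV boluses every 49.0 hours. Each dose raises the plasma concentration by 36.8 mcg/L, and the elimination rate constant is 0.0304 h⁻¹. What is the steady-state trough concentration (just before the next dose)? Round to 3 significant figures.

10.7 mcg/L

Fraction remaining after one interval: e^(−kτ) = e^(−0.03040 × 49.0) = 0.2255
R = 1 / (1 − 0.2255) = 1.291
Css,max = 36.8 × 1.291 = 47.51 mcg/L
Css,min = Css,max × e^(−kτ) = 47.51 × 0.2255 ≈ 10.7 mcg/L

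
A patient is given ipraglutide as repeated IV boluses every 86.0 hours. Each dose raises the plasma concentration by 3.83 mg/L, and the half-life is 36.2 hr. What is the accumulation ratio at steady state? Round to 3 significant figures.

k = ln 2 / 36.2 = 0.01915 hr⁻¹
Fraction remaining after one interval: e^(−kτ) = e^(−0.01915 × 86.0) = 0.1927
R = 1 / (1 − 0.1927) = 1 / 0.8073 ≈ 1.24

1.24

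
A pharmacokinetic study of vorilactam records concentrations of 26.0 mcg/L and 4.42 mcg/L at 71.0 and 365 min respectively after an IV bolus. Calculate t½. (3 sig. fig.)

115 minutes

k = ln(C₁/C₂) / (t₂ − t₁) = ln(26.0/4.42) / (365 − 71.0)
  = 1.772 / 294.0 = 0.006027 min⁻¹
t½ = ln 2 / k = ln 2 / 0.006027 ≈ 115 minutes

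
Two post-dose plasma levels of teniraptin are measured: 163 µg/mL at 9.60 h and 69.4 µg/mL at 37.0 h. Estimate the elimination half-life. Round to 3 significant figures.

k = ln(C₁/C₂) / (t₂ − t₁) = ln(163/69.4) / (37.0 − 9.60)
  = 0.8539 / 27.40 = 0.03116 h⁻¹
t½ = ln 2 / k = ln 2 / 0.03116 ≈ 22.2 hours

22.2 hours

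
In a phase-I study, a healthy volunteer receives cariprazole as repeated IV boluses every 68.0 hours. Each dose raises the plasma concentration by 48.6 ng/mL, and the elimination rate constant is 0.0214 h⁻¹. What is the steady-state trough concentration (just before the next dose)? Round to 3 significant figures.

14.8 ng/mL

Fraction remaining after one interval: e^(−kτ) = e^(−0.02140 × 68.0) = 0.2334
R = 1 / (1 − 0.2334) = 1.304
Css,max = 48.6 × 1.304 = 63.39 ng/mL
Css,min = Css,max × e^(−kτ) = 63.39 × 0.2334 ≈ 14.8 ng/mL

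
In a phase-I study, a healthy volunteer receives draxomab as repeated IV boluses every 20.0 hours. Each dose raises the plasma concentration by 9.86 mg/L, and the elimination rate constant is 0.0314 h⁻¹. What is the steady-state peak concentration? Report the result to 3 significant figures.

Fraction remaining after one interval: e^(−kτ) = e^(−0.03140 × 20.0) = 0.5337
R = 1 / (1 − 0.5337) = 2.144
Css,max = 9.86 × 2.144 ≈ 21.1 mg/L

21.1 mg/L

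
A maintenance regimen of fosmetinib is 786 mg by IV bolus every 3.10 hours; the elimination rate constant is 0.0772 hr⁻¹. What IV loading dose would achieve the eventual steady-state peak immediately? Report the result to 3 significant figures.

3690 mg

Accumulation ratio R = 1 / (1 − e^(−kτ)) = 1 / (1 − e^(−0.07720×3.10)) = 1 / (1 − 0.7872) = 4.698
Loading dose = maintenance dose × R = 786 × 4.698 ≈ 3690 mg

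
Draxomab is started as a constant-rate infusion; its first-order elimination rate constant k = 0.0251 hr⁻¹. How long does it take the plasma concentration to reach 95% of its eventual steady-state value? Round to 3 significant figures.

f = 1 − e^(−kt)  ⇒  t = −ln(1 − f) / k
t = −ln(1 − 0.95) / 0.02510 = 2.996 / 0.02510 ≈ 119 hours

119 hours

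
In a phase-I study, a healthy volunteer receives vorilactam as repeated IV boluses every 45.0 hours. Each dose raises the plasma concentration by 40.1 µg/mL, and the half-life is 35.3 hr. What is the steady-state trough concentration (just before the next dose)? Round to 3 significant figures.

k = ln 2 / 35.3 = 0.01964 hr⁻¹
Fraction remaining after one interval: e^(−kτ) = e^(−0.01964 × 45.0) = 0.4133
R = 1 / (1 − 0.4133) = 1.704
Css,max = 40.1 × 1.704 = 68.35 µg/mL
Css,min = Css,max × e^(−kτ) = 68.35 × 0.4133 ≈ 28.2 µg/mL

28.2 µg/mL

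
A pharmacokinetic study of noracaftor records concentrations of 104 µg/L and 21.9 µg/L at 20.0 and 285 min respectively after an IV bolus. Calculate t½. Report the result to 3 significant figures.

118 minutes

k = ln(C₁/C₂) / (t₂ − t₁) = ln(104/21.9) / (285 − 20.0)
  = 1.558 / 265.0 = 0.005879 min⁻¹
t½ = ln 2 / k = ln 2 / 0.005879 ≈ 118 minutes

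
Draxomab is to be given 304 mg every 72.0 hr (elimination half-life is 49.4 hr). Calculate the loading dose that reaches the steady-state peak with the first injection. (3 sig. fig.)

478 mg

k = ln 2 / 49.4 = 0.01403 hr⁻¹
Accumulation ratio R = 1 / (1 − e^(−kτ)) = 1 / (1 − e^(−0.01403×72.0)) = 1 / (1 − 0.3641) = 1.573
Loading dose = maintenance dose × R = 304 × 1.573 ≈ 478 mg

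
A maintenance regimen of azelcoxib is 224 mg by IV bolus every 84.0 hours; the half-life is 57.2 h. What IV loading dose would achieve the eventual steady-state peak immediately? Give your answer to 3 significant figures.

351 mg

k = ln 2 / 57.2 = 0.01212 h⁻¹
Accumulation ratio R = 1 / (1 − e^(−kτ)) = 1 / (1 − e^(−0.01212×84.0)) = 1 / (1 − 0.3613) = 1.566
Loading dose = maintenance dose × R = 224 × 1.566 ≈ 351 mg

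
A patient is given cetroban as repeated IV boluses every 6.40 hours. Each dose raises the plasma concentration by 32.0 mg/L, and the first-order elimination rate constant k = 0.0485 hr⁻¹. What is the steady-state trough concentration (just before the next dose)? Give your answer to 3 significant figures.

87.9 mg/L

Fraction remaining after one interval: e^(−kτ) = e^(−0.04850 × 6.40) = 0.7332
R = 1 / (1 − 0.7332) = 3.747
Css,max = 32.0 × 3.747 = 119.9 mg/L
Css,min = Css,max × e^(−kτ) = 119.9 × 0.7332 ≈ 87.9 mg/L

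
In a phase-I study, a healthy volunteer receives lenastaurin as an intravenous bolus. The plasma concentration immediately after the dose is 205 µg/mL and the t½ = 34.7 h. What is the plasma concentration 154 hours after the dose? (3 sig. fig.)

9.46 µg/mL

k = ln 2 / 34.7 = 0.01998 h⁻¹
154 h is 4.438 half-lives, so C = 205 × (1/2)^4.438 = 205 × 0.04613 ≈ 9.46 µg/mL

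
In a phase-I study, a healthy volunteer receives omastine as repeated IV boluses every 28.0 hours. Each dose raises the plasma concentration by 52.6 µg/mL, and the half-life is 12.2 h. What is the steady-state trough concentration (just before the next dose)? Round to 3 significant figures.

k = ln 2 / 12.2 = 0.05682 h⁻¹
Fraction remaining after one interval: e^(−kτ) = e^(−0.05682 × 28.0) = 0.2038
R = 1 / (1 − 0.2038) = 1.256
Css,max = 52.6 × 1.256 = 66.06 µg/mL
Css,min = Css,max × e^(−kτ) = 66.06 × 0.2038 ≈ 13.5 µg/mL

13.5 µg/mL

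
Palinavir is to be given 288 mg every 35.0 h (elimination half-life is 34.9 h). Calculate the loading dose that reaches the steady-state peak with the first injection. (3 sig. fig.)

k = ln 2 / 34.9 = 0.01986 h⁻¹
Accumulation ratio R = 1 / (1 − e^(−kτ)) = 1 / (1 − e^(−0.01986×35.0)) = 1 / (1 − 0.4990) = 1.996
Loading dose = maintenance dose × R = 288 × 1.996 ≈ 575 mg

575 mg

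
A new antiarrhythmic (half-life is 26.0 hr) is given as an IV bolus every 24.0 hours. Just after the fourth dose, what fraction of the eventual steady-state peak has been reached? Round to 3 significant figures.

k = ln 2 / 26.0 = 0.02666 hr⁻¹
f_n = 1 − e^(−nkτ) = 1 − e^(−4 × 0.02666 × 24.0) = 1 − e^(−2.559) = 1 − 0.07736 ≈ 0.923

0.923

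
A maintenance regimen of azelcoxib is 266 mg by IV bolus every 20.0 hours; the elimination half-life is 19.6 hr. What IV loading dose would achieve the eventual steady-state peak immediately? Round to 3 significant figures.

k = ln 2 / 19.6 = 0.03536 hr⁻¹
Accumulation ratio R = 1 / (1 − e^(−kτ)) = 1 / (1 − e^(−0.03536×20.0)) = 1 / (1 − 0.4930) = 1.972
Loading dose = maintenance dose × R = 266 × 1.972 ≈ 525 mg

525 mg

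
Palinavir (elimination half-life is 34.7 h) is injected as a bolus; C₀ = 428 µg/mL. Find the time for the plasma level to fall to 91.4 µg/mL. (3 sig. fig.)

k = ln 2 / 34.7 = 0.01998 h⁻¹
C(t) = C₀ e^(−kt)  ⇒  t = ln(C₀/C) / k
t = ln(428/91.4) / 0.01998 = 1.544 / 0.01998 ≈ 77.3 hours

77.3 hours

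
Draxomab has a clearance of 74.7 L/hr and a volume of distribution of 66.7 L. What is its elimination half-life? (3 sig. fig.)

k = CL / V = 74.7 / 66.7 = 1.120 hr⁻¹
t½ = ln 2 / k = ln 2 / 1.120 ≈ 0.619 hours

0.619 hours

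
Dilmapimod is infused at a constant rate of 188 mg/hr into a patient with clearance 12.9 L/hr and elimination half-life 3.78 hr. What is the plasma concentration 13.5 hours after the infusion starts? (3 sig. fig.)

Css = rate / CL = 188 / 12.9 = 14.57 µg/mL
k = ln 2 / 3.78 = 0.1834 hr⁻¹
C(t) = Css (1 − e^(−kt)) = 14.57 × (1 − e^(−2.476)) = 14.57 × 0.9159 ≈ 13.3 µg/mL

13.3 µg/mL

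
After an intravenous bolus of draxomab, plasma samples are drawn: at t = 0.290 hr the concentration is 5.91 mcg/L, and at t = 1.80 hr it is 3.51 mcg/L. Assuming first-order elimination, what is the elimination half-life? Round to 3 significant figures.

k = ln(C₁/C₂) / (t₂ − t₁) = ln(5.91/3.51) / (1.80 − 0.290)
  = 0.5210 / 1.510 = 0.3451 hr⁻¹
t½ = ln 2 / k = ln 2 / 0.3451 ≈ 2.01 hours

2.01 hours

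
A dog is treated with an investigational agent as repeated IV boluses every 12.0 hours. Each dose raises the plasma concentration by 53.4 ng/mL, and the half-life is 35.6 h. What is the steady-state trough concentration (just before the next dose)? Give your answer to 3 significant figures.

k = ln 2 / 35.6 = 0.01947 h⁻¹
Fraction remaining after one interval: e^(−kτ) = e^(−0.01947 × 12.0) = 0.7916
R = 1 / (1 − 0.7916) = 4.799
Css,max = 53.4 × 4.799 = 256.3 ng/mL
Css,min = Css,max × e^(−kτ) = 256.3 × 0.7916 ≈ 203 ng/mL

203 ng/mL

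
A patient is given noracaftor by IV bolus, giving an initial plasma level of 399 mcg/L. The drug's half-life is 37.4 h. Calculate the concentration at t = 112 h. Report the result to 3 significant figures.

k = ln 2 / 37.4 = 0.01853 h⁻¹
112 h is 2.995 half-lives, so C = 399 × (1/2)^2.995 = 399 × 0.1255 ≈ 50.1 mcg/L

50.1 mcg/L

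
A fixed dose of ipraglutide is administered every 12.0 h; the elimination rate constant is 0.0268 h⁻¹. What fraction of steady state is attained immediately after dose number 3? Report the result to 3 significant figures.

0.619

f_n = 1 − e^(−nkτ) = 1 − e^(−3 × 0.02680 × 12.0) = 1 − e^(−0.9648) = 1 − 0.3811 ≈ 0.619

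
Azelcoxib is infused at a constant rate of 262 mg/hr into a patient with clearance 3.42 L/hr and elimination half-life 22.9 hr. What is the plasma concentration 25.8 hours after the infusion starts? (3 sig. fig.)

Css = rate / CL = 262 / 3.42 = 76.61 mg/L
k = ln 2 / 22.9 = 0.03027 hr⁻¹
C(t) = Css (1 − e^(−kt)) = 76.61 × (1 − e^(−0.7809)) = 76.61 × 0.5420 ≈ 41.5 mg/L

41.5 mg/L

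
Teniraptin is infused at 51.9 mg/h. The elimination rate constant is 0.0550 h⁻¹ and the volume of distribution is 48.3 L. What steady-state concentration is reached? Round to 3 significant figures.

CL = k · V = 0.0550 × 48.3 = 2.656 L/h
Css = rate / CL = 51.9 / 2.656 ≈ 19.5 mg/L

19.5 mg/L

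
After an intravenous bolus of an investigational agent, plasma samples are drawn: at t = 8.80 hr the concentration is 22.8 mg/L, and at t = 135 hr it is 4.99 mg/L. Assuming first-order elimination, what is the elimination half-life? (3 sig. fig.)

57.6 hours

k = ln(C₁/C₂) / (t₂ − t₁) = ln(22.8/4.99) / (135 − 8.80)
  = 1.519 / 126.2 = 0.01204 hr⁻¹
t½ = ln 2 / k = ln 2 / 0.01204 ≈ 57.6 hours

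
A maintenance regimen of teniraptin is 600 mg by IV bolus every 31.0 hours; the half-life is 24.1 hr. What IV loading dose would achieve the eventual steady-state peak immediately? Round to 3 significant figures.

1020 mg

k = ln 2 / 24.1 = 0.02876 hr⁻¹
Accumulation ratio R = 1 / (1 − e^(−kτ)) = 1 / (1 − e^(−0.02876×31.0)) = 1 / (1 − 0.4100) = 1.695
Loading dose = maintenance dose × R = 600 × 1.695 ≈ 1020 mg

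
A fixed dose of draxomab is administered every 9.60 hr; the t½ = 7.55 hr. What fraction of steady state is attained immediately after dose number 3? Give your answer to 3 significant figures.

k = ln 2 / 7.55 = 0.09181 hr⁻¹
f_n = 1 − e^(−nkτ) = 1 − e^(−3 × 0.09181 × 9.60) = 1 − e^(−2.644) = 1 − 0.07107 ≈ 0.929

0.929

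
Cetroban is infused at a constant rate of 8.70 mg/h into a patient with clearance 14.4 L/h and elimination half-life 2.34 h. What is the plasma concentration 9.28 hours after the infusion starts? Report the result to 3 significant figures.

Css = rate / CL = 8.70 / 14.4 = 0.6042 mg/L
k = ln 2 / 2.34 = 0.2962 h⁻¹
C(t) = Css (1 − e^(−kt)) = 0.6042 × (1 − e^(−2.749)) = 0.6042 × 0.9360 ≈ 0.566 mg/L

0.566 mg/L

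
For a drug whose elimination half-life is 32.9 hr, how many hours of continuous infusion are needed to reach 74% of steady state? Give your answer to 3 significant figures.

k = ln 2 / 32.9 = 0.02107 hr⁻¹
f = 1 − e^(−kt)  ⇒  t = −ln(1 − f) / k
t = −ln(1 − 0.74) / 0.02107 = 1.347 / 0.02107 ≈ 63.9 hours

63.9 hours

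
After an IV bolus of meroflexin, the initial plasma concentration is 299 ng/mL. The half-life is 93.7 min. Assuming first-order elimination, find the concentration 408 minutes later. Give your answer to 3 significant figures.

k = ln 2 / 93.7 = 0.007398 min⁻¹
408 min is 4.354 half-lives, so C = 299 × (1/2)^4.354 = 299 × 0.04889 ≈ 14.6 ng/mL

14.6 ng/mL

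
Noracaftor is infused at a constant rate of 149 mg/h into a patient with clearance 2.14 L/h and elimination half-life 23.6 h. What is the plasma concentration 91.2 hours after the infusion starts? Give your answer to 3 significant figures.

Css = rate / CL = 149 / 2.14 = 69.63 mg/L
k = ln 2 / 23.6 = 0.02937 h⁻¹
C(t) = Css (1 − e^(−kt)) = 69.63 × (1 − e^(−2.679)) = 69.63 × 0.9313 ≈ 64.8 mg/L

64.8 mg/L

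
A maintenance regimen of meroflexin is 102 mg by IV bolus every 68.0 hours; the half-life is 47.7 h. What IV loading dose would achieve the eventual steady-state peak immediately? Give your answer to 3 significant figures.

162 mg

k = ln 2 / 47.7 = 0.01453 h⁻¹
Accumulation ratio R = 1 / (1 − e^(−kτ)) = 1 / (1 − e^(−0.01453×68.0)) = 1 / (1 − 0.3723) = 1.593
Loading dose = maintenance dose × R = 102 × 1.593 ≈ 162 mg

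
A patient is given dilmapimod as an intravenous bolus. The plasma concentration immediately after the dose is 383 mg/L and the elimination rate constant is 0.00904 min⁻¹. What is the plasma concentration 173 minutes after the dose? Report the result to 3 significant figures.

80.2 mg/L

C(t) = C₀ e^(−kt) = 383 × e^(−0.009040 × 173) = 383 × e^(−1.564) = 383 × 0.2093 ≈ 80.2 mg/L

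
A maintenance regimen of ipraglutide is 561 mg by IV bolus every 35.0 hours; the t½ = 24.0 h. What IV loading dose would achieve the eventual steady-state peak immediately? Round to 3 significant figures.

k = ln 2 / 24.0 = 0.02888 h⁻¹
Accumulation ratio R = 1 / (1 − e^(−kτ)) = 1 / (1 − e^(−0.02888×35.0)) = 1 / (1 − 0.3639) = 1.572
Loading dose = maintenance dose × R = 561 × 1.572 ≈ 882 mg

882 mg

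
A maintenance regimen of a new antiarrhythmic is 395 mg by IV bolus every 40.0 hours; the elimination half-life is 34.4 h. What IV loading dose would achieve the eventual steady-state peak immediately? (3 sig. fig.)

k = ln 2 / 34.4 = 0.02015 h⁻¹
Accumulation ratio R = 1 / (1 − e^(−kτ)) = 1 / (1 − e^(−0.02015×40.0)) = 1 / (1 − 0.4466) = 1.807
Loading dose = maintenance dose × R = 395 × 1.807 ≈ 714 mg

714 mg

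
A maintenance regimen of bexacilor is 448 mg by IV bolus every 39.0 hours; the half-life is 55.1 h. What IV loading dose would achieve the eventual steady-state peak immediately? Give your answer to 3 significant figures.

1160 mg

k = ln 2 / 55.1 = 0.01258 h⁻¹
Accumulation ratio R = 1 / (1 − e^(−kτ)) = 1 / (1 − e^(−0.01258×39.0)) = 1 / (1 − 0.6123) = 2.579
Loading dose = maintenance dose × R = 448 × 2.579 ≈ 1160 mg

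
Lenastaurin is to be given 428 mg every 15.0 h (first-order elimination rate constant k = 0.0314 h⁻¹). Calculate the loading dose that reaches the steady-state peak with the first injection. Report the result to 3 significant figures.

1140 mg

Accumulation ratio R = 1 / (1 − e^(−kτ)) = 1 / (1 − e^(−0.03140×15.0)) = 1 / (1 − 0.6244) = 2.662
Loading dose = maintenance dose × R = 428 × 2.662 ≈ 1140 mg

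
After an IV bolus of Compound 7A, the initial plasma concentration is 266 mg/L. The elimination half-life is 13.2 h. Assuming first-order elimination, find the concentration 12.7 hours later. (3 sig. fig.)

k = ln 2 / 13.2 = 0.05251 h⁻¹
12.7 h is 0.9621 half-lives, so C = 266 × (1/2)^0.9621 = 266 × 0.5133 ≈ 137 mg/L

137 mg/L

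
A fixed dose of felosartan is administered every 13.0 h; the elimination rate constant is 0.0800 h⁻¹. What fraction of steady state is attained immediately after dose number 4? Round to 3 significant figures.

0.984

f_n = 1 − e^(−nkτ) = 1 − e^(−4 × 0.08000 × 13.0) = 1 − e^(−4.160) = 1 − 0.01561 ≈ 0.984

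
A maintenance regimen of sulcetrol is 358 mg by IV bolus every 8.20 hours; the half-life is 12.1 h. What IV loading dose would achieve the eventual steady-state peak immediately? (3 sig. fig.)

k = ln 2 / 12.1 = 0.05728 h⁻¹
Accumulation ratio R = 1 / (1 − e^(−kτ)) = 1 / (1 − e^(−0.05728×8.20)) = 1 / (1 − 0.6252) = 2.668
Loading dose = maintenance dose × R = 358 × 2.668 ≈ 955 mg

955 mg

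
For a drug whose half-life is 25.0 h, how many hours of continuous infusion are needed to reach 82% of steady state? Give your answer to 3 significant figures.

61.8 hours

k = ln 2 / 25.0 = 0.02773 h⁻¹
f = 1 − e^(−kt)  ⇒  t = −ln(1 − f) / k
t = −ln(1 − 0.82) / 0.02773 = 1.715 / 0.02773 ≈ 61.8 hours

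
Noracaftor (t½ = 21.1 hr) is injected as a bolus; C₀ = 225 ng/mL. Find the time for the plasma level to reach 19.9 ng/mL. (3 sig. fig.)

k = ln 2 / 21.1 = 0.03285 hr⁻¹
C(t) = C₀ e^(−kt)  ⇒  t = ln(C₀/C) / k
t = ln(225/19.9) / 0.03285 = 2.425 / 0.03285 ≈ 73.8 hours

73.8 hours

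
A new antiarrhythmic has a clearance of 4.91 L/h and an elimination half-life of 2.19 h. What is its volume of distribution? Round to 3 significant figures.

k = ln 2 / t½ = ln 2 / 2.19 = 0.3165 h⁻¹
V = CL / k = 4.91 / 0.3165 ≈ 15.5 L

15.5 L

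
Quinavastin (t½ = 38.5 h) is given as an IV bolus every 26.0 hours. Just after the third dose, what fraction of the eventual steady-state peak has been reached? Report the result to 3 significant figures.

0.754

k = ln 2 / 38.5 = 0.01800 h⁻¹
f_n = 1 − e^(−nkτ) = 1 − e^(−3 × 0.01800 × 26.0) = 1 − e^(−1.404) = 1 − 0.2455 ≈ 0.754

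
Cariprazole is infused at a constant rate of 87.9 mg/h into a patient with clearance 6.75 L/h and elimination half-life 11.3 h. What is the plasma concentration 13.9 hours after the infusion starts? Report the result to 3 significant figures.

7.47 µg/mL

Css = rate / CL = 87.9 / 6.75 = 13.02 µg/mL
k = ln 2 / 11.3 = 0.06134 h⁻¹
C(t) = Css (1 − e^(−kt)) = 13.02 × (1 − e^(−0.8526)) = 13.02 × 0.5737 ≈ 7.47 µg/mL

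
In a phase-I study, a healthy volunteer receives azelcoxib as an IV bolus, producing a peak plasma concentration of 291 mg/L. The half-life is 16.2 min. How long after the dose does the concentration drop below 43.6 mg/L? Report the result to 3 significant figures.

44.4 minutes

k = ln 2 / 16.2 = 0.04279 min⁻¹
C(t) = C₀ e^(−kt)  ⇒  t = ln(C₀/C) / k
t = ln(291/43.6) / 0.04279 = 1.898 / 0.04279 ≈ 44.4 minutes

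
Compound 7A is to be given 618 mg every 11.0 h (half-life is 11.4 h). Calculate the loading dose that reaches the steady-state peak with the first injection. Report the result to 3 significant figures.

k = ln 2 / 11.4 = 0.06080 h⁻¹
Accumulation ratio R = 1 / (1 − e^(−kτ)) = 1 / (1 − e^(−0.06080×11.0)) = 1 / (1 − 0.5123) = 2.050
Loading dose = maintenance dose × R = 618 × 2.050 ≈ 1270 mg

1270 mg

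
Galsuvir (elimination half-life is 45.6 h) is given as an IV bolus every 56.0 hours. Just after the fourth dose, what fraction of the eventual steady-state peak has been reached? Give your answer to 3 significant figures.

k = ln 2 / 45.6 = 0.01520 h⁻¹
f_n = 1 − e^(−nkτ) = 1 − e^(−4 × 0.01520 × 56.0) = 1 − e^(−3.405) = 1 − 0.03321 ≈ 0.967

0.967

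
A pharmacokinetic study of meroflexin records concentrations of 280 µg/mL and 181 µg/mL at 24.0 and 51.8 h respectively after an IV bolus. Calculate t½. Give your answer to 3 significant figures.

k = ln(C₁/C₂) / (t₂ − t₁) = ln(280/181) / (51.8 − 24.0)
  = 0.4363 / 27.80 = 0.01569 h⁻¹
t½ = ln 2 / k = ln 2 / 0.01569 ≈ 44.2 hours

44.2 hours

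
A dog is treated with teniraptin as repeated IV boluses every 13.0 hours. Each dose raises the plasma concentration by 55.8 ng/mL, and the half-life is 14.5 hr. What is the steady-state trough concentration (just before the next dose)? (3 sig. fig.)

k = ln 2 / 14.5 = 0.04780 hr⁻¹
Fraction remaining after one interval: e^(−kτ) = e^(−0.04780 × 13.0) = 0.5372
R = 1 / (1 − 0.5372) = 2.161
Css,max = 55.8 × 2.161 = 120.6 ng/mL
Css,min = Css,max × e^(−kτ) = 120.6 × 0.5372 ≈ 64.8 ng/mL

64.8 ng/mL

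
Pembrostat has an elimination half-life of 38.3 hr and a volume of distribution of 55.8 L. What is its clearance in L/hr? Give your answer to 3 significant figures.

1.01 L/hr

k = ln 2 / t½ = ln 2 / 38.3 = 0.01810 hr⁻¹
CL = k · V = 0.01810 × 55.8 ≈ 1.01 L/hr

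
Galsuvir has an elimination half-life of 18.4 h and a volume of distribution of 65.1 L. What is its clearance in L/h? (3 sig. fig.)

k = ln 2 / t½ = ln 2 / 18.4 = 0.03767 h⁻¹
CL = k · V = 0.03767 × 65.1 ≈ 2.45 L/h

2.45 L/h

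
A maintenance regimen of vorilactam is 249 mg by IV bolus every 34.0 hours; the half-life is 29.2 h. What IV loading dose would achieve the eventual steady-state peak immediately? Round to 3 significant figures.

450 mg

k = ln 2 / 29.2 = 0.02374 h⁻¹
Accumulation ratio R = 1 / (1 − e^(−kτ)) = 1 / (1 − e^(−0.02374×34.0)) = 1 / (1 − 0.4462) = 1.806
Loading dose = maintenance dose × R = 249 × 1.806 ≈ 450 mg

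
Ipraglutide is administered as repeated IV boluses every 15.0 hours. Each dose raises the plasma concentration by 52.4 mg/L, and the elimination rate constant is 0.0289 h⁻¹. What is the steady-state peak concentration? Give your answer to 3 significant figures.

149 mg/L

Fraction remaining after one interval: e^(−kτ) = e^(−0.02890 × 15.0) = 0.6482
R = 1 / (1 − 0.6482) = 2.843
Css,max = 52.4 × 2.843 ≈ 149 mg/L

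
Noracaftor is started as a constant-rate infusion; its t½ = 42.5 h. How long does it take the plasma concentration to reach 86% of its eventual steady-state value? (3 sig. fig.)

k = ln 2 / 42.5 = 0.01631 h⁻¹
f = 1 − e^(−kt)  ⇒  t = −ln(1 − f) / k
t = −ln(1 − 0.86) / 0.01631 = 1.966 / 0.01631 ≈ 121 hours

121 hours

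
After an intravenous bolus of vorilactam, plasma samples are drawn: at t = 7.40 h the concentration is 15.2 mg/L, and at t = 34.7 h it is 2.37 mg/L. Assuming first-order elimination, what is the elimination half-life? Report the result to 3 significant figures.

k = ln(C₁/C₂) / (t₂ − t₁) = ln(15.2/2.37) / (34.7 − 7.40)
  = 1.858 / 27.30 = 0.06807 h⁻¹
t½ = ln 2 / k = ln 2 / 0.06807 ≈ 10.2 hours

10.2 hours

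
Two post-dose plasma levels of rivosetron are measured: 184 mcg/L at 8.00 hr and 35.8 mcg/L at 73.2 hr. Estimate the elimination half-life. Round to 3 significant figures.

k = ln(C₁/C₂) / (t₂ − t₁) = ln(184/35.8) / (73.2 − 8.00)
  = 1.637 / 65.20 = 0.02511 hr⁻¹
t½ = ln 2 / k = ln 2 / 0.02511 ≈ 27.6 hours

27.6 hours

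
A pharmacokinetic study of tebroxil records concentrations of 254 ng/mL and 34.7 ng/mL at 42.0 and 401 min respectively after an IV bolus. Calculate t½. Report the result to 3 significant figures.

125 minutes

k = ln(C₁/C₂) / (t₂ − t₁) = ln(254/34.7) / (401 − 42.0)
  = 1.991 / 359.0 = 0.005545 min⁻¹
t½ = ln 2 / k = ln 2 / 0.005545 ≈ 125 minutes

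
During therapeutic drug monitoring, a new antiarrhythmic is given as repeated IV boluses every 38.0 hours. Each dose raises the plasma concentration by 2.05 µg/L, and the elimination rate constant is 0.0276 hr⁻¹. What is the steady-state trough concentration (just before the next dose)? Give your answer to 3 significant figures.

Fraction remaining after one interval: e^(−kτ) = e^(−0.02760 × 38.0) = 0.3504
R = 1 / (1 − 0.3504) = 1.539
Css,max = 2.05 × 1.539 = 3.156 µg/L
Css,min = Css,max × e^(−kτ) = 3.156 × 0.3504 ≈ 1.11 µg/L

1.11 µg/L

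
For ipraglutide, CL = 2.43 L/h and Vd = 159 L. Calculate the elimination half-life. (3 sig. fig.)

45.4 hours

k = CL / V = 2.43 / 159 = 0.01528 h⁻¹
t½ = ln 2 / k = ln 2 / 0.01528 ≈ 45.4 hours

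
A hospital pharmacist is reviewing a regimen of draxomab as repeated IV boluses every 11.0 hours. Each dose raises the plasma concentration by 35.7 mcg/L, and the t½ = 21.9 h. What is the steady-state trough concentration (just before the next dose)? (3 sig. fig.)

k = ln 2 / 21.9 = 0.03165 h⁻¹
Fraction remaining after one interval: e^(−kτ) = e^(−0.03165 × 11.0) = 0.7060
R = 1 / (1 − 0.7060) = 3.401
Css,max = 35.7 × 3.401 = 121.4 mcg/L
Css,min = Css,max × e^(−kτ) = 121.4 × 0.7060 ≈ 85.7 mcg/L

85.7 mcg/L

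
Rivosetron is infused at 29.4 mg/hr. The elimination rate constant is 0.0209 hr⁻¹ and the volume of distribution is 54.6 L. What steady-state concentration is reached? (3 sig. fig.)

25.8 mg/L

CL = k · V = 0.0209 × 54.6 = 1.141 L/hr
Css = rate / CL = 29.4 / 1.141 ≈ 25.8 mg/L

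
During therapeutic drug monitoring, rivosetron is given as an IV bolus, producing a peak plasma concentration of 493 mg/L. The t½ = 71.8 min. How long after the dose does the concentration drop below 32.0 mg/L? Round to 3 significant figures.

k = ln 2 / 71.8 = 0.009654 min⁻¹
C(t) = C₀ e^(−kt)  ⇒  t = ln(C₀/C) / k
t = ln(493/32.0) / 0.009654 = 2.735 / 0.009654 ≈ 283 minutes

283 minutes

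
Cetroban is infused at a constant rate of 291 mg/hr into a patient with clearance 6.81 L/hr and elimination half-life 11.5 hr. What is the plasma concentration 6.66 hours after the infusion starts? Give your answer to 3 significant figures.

14.1 mg/L

Css = rate / CL = 291 / 6.81 = 42.73 mg/L
k = ln 2 / 11.5 = 0.06027 hr⁻¹
C(t) = Css (1 − e^(−kt)) = 42.73 × (1 − e^(−0.4014)) = 42.73 × 0.3306 ≈ 14.1 mg/L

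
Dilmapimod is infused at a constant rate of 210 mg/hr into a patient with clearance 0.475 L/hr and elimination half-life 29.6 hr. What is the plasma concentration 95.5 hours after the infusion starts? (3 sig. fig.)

395 mg/L

Css = rate / CL = 210 / 0.475 = 442.1 mg/L
k = ln 2 / 29.6 = 0.02342 hr⁻¹
C(t) = Css (1 − e^(−kt)) = 442.1 × (1 − e^(−2.236)) = 442.1 × 0.8932 ≈ 395 mg/L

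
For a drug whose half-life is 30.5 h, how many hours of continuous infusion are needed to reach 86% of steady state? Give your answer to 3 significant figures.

k = ln 2 / 30.5 = 0.02273 h⁻¹
f = 1 − e^(−kt)  ⇒  t = −ln(1 − f) / k
t = −ln(1 − 0.86) / 0.02273 = 1.966 / 0.02273 ≈ 86.5 hours

86.5 hours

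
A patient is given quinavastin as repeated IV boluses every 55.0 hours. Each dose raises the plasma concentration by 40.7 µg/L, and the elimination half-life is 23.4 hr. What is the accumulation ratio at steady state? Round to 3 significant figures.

1.24

k = ln 2 / 23.4 = 0.02962 hr⁻¹
Fraction remaining after one interval: e^(−kτ) = e^(−0.02962 × 55.0) = 0.1961
R = 1 / (1 − 0.1961) = 1 / 0.8039 ≈ 1.24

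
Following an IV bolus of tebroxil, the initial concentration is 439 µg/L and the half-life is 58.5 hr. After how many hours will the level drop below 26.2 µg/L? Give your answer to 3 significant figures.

k = ln 2 / 58.5 = 0.01185 hr⁻¹
C(t) = C₀ e^(−kt)  ⇒  t = ln(C₀/C) / k
t = ln(439/26.2) / 0.01185 = 2.819 / 0.01185 ≈ 238 hours

238 hours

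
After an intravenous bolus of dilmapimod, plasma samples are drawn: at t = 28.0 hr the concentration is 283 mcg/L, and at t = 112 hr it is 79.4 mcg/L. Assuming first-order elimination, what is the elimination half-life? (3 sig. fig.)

k = ln(C₁/C₂) / (t₂ − t₁) = ln(283/79.4) / (112 − 28.0)
  = 1.271 / 84.00 = 0.01513 hr⁻¹
t½ = ln 2 / k = ln 2 / 0.01513 ≈ 45.8 hours

45.8 hours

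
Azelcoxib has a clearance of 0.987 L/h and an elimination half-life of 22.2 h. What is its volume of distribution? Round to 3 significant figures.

k = ln 2 / t½ = ln 2 / 22.2 = 0.03122 h⁻¹
V = CL / k = 0.987 / 0.03122 ≈ 31.6 L

31.6 L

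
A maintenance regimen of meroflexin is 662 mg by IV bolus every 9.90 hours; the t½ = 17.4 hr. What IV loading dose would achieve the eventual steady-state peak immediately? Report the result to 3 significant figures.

2030 mg

k = ln 2 / 17.4 = 0.03984 hr⁻¹
Accumulation ratio R = 1 / (1 − e^(−kτ)) = 1 / (1 − e^(−0.03984×9.90)) = 1 / (1 − 0.6741) = 3.068
Loading dose = maintenance dose × R = 662 × 3.068 ≈ 2030 mg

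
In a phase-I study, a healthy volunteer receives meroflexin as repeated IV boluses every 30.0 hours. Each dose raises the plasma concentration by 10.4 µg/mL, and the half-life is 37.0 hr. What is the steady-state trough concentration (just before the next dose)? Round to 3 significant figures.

13.8 µg/mL

k = ln 2 / 37.0 = 0.01873 hr⁻¹
Fraction remaining after one interval: e^(−kτ) = e^(−0.01873 × 30.0) = 0.5701
R = 1 / (1 − 0.5701) = 2.326
Css,max = 10.4 × 2.326 = 24.19 µg/mL
Css,min = Css,max × e^(−kτ) = 24.19 × 0.5701 ≈ 13.8 µg/mL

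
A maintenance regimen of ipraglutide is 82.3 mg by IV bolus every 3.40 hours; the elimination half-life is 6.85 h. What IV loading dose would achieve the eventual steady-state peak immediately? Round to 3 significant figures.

k = ln 2 / 6.85 = 0.1012 h⁻¹
Accumulation ratio R = 1 / (1 − e^(−kτ)) = 1 / (1 − e^(−0.1012×3.40)) = 1 / (1 − 0.7089) = 3.435
Loading dose = maintenance dose × R = 82.3 × 3.435 ≈ 283 mg

283 mg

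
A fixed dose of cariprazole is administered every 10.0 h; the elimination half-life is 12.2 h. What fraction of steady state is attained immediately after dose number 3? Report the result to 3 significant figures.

0.818

k = ln 2 / 12.2 = 0.05682 h⁻¹
f_n = 1 − e^(−nkτ) = 1 − e^(−3 × 0.05682 × 10.0) = 1 − e^(−1.704) = 1 − 0.1819 ≈ 0.818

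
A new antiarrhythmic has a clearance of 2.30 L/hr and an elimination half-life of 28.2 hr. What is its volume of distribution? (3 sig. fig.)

k = ln 2 / t½ = ln 2 / 28.2 = 0.02458 hr⁻¹
V = CL / k = 2.30 / 0.02458 ≈ 93.6 L

93.6 L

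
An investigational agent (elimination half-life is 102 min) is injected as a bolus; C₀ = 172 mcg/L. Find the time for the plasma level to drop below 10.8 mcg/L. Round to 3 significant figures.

k = ln 2 / 102 = 0.006796 min⁻¹
C(t) = C₀ e^(−kt)  ⇒  t = ln(C₀/C) / k
t = ln(172/10.8) / 0.006796 = 2.768 / 0.006796 ≈ 407 minutes

407 minutes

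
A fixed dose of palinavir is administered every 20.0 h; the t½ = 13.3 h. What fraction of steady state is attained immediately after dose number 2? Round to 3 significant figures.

0.876

k = ln 2 / 13.3 = 0.05212 h⁻¹
f_n = 1 − e^(−nkτ) = 1 − e^(−2 × 0.05212 × 20.0) = 1 − e^(−2.085) = 1 − 0.1244 ≈ 0.876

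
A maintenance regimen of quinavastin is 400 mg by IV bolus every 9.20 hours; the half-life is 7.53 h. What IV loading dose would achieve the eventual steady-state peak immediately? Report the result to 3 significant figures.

700 mg

k = ln 2 / 7.53 = 0.09205 h⁻¹
Accumulation ratio R = 1 / (1 − e^(−kτ)) = 1 / (1 − e^(−0.09205×9.20)) = 1 / (1 − 0.4288) = 1.751
Loading dose = maintenance dose × R = 400 × 1.751 ≈ 700 mg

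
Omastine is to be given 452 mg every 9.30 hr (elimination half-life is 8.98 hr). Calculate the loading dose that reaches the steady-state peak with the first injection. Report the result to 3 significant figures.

k = ln 2 / 8.98 = 0.07719 hr⁻¹
Accumulation ratio R = 1 / (1 − e^(−kτ)) = 1 / (1 − e^(−0.07719×9.30)) = 1 / (1 − 0.4878) = 1.952
Loading dose = maintenance dose × R = 452 × 1.952 ≈ 882 mg

882 mg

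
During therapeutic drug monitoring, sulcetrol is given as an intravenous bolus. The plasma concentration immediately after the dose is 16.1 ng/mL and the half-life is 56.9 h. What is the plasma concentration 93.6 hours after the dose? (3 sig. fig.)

k = ln 2 / 56.9 = 0.01218 h⁻¹
C(t) = C₀ e^(−kt) = 16.1 × e^(−0.01218 × 93.6) = 16.1 × e^(−1.140) = 16.1 × 0.3197 ≈ 5.15 ng/mL

5.15 ng/mL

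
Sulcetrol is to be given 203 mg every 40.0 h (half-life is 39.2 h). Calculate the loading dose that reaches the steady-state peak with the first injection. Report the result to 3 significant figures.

400 mg

k = ln 2 / 39.2 = 0.01768 h⁻¹
Accumulation ratio R = 1 / (1 − e^(−kτ)) = 1 / (1 − e^(−0.01768×40.0)) = 1 / (1 − 0.4930) = 1.972
Loading dose = maintenance dose × R = 203 × 1.972 ≈ 400 mg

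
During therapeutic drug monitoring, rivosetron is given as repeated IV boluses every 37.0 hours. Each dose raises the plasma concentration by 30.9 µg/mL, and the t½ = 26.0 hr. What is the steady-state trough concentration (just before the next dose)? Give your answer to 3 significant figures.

18.4 µg/mL

k = ln 2 / 26.0 = 0.02666 hr⁻¹
Fraction remaining after one interval: e^(−kτ) = e^(−0.02666 × 37.0) = 0.3729
R = 1 / (1 − 0.3729) = 1.595
Css,max = 30.9 × 1.595 = 49.28 µg/mL
Css,min = Css,max × e^(−kτ) = 49.28 × 0.3729 ≈ 18.4 µg/mL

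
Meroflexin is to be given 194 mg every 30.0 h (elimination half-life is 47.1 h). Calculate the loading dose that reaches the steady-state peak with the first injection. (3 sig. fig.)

544 mg

k = ln 2 / 47.1 = 0.01472 h⁻¹
Accumulation ratio R = 1 / (1 − e^(−kτ)) = 1 / (1 − e^(−0.01472×30.0)) = 1 / (1 − 0.6431) = 2.802
Loading dose = maintenance dose × R = 194 × 2.802 ≈ 544 mg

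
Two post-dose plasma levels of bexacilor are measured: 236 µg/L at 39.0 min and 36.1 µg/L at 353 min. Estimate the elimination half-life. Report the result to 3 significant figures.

k = ln(C₁/C₂) / (t₂ − t₁) = ln(236/36.1) / (353 − 39.0)
  = 1.878 / 314.0 = 0.005979 min⁻¹
t½ = ln 2 / k = ln 2 / 0.005979 ≈ 116 minutes

116 minutes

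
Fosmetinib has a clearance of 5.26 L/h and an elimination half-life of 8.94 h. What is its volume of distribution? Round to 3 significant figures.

k = ln 2 / t½ = ln 2 / 8.94 = 0.07753 h⁻¹
V = CL / k = 5.26 / 0.07753 ≈ 67.8 L

67.8 L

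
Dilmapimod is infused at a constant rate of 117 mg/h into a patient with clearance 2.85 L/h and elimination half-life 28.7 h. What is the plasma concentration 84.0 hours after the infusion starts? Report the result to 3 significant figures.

Css = rate / CL = 117 / 2.85 = 41.05 mg/L
k = ln 2 / 28.7 = 0.02415 h⁻¹
C(t) = Css (1 − e^(−kt)) = 41.05 × (1 − e^(−2.029)) = 41.05 × 0.8685 ≈ 35.7 mg/L

35.7 mg/L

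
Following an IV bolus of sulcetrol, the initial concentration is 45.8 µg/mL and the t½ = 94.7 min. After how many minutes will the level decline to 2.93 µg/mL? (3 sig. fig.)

376 minutes

k = ln 2 / 94.7 = 0.007319 min⁻¹
C(t) = C₀ e^(−kt)  ⇒  t = ln(C₀/C) / k
t = ln(45.8/2.93) / 0.007319 = 2.749 / 0.007319 ≈ 376 minutes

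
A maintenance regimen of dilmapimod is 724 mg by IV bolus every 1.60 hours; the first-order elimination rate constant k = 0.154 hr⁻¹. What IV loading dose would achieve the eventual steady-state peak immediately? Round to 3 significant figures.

3320 mg

Accumulation ratio R = 1 / (1 − e^(−kτ)) = 1 / (1 − e^(−0.1540×1.60)) = 1 / (1 − 0.7816) = 4.579
Loading dose = maintenance dose × R = 724 × 4.579 ≈ 3320 mg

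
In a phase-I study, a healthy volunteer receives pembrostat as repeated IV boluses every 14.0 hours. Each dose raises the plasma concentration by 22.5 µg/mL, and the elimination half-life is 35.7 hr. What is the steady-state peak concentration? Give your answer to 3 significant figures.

k = ln 2 / 35.7 = 0.01942 hr⁻¹
Fraction remaining after one interval: e^(−kτ) = e^(−0.01942 × 14.0) = 0.7620
R = 1 / (1 − 0.7620) = 4.201
Css,max = 22.5 × 4.201 ≈ 94.5 µg/mL

94.5 µg/mL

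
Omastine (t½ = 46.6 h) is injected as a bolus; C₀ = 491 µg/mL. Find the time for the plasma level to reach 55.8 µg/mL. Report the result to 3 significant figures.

k = ln 2 / 46.6 = 0.01487 h⁻¹
C(t) = C₀ e^(−kt)  ⇒  t = ln(C₀/C) / k
t = ln(491/55.8) / 0.01487 = 2.175 / 0.01487 ≈ 146 hours

146 hours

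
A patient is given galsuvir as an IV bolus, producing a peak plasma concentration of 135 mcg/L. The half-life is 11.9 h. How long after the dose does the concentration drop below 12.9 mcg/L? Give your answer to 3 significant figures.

k = ln 2 / 11.9 = 0.05825 h⁻¹
C(t) = C₀ e^(−kt)  ⇒  t = ln(C₀/C) / k
t = ln(135/12.9) / 0.05825 = 2.348 / 0.05825 ≈ 40.3 hours

40.3 hours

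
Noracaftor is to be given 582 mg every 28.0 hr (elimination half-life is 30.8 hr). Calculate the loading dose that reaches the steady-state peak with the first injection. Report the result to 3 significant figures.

1240 mg

k = ln 2 / 30.8 = 0.02250 hr⁻¹
Accumulation ratio R = 1 / (1 − e^(−kτ)) = 1 / (1 − e^(−0.02250×28.0)) = 1 / (1 − 0.5325) = 2.139
Loading dose = maintenance dose × R = 582 × 2.139 ≈ 1240 mg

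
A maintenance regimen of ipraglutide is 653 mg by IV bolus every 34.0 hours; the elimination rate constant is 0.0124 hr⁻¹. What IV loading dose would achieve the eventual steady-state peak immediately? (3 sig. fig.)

1900 mg

Accumulation ratio R = 1 / (1 − e^(−kτ)) = 1 / (1 − e^(−0.01240×34.0)) = 1 / (1 − 0.6560) = 2.907
Loading dose = maintenance dose × R = 653 × 2.907 ≈ 1900 mg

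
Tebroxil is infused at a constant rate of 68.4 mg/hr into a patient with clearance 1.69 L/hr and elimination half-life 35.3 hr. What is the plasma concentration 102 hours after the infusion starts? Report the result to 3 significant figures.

35.0 µg/mL

Css = rate / CL = 68.4 / 1.69 = 40.47 µg/mL
k = ln 2 / 35.3 = 0.01964 hr⁻¹
C(t) = Css (1 − e^(−kt)) = 40.47 × (1 − e^(−2.003)) = 40.47 × 0.8651 ≈ 35.0 µg/mL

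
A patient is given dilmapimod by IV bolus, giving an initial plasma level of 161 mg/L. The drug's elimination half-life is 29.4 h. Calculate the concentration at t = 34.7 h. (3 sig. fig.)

71.0 mg/L

k = ln 2 / 29.4 = 0.02358 h⁻¹
C(t) = C₀ e^(−kt) = 161 × e^(−0.02358 × 34.7) = 161 × e^(−0.8181) = 161 × 0.4413 ≈ 71.0 mg/L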